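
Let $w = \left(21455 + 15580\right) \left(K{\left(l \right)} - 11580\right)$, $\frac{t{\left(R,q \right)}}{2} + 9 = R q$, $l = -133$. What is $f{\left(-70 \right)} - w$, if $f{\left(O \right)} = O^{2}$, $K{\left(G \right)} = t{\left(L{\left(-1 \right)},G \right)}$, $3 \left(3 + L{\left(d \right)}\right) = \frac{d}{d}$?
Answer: $403266670$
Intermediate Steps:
$L{\left(d \right)} = - \frac{8}{3}$ ($L{\left(d \right)} = -3 + \frac{d \frac{1}{d}}{3} = -3 + \frac{1}{3} \cdot 1 = -3 + \frac{1}{3} = - \frac{8}{3}$)
$t{\left(R,q \right)} = -18 + 2 R q$
$K{\left(G \right)} = -18 - \frac{16 G}{3}$ ($K{\left(G \right)} = -18 + 2 \left(- \frac{8}{3}\right) G = -18 - \frac{16 G}{3}$)
$w = -403261770$ ($w = \left(21455 + 15580\right) \left(\left(-18 - - \frac{2128}{3}\right) - 11580\right) = 37035 \left(\left(-18 + \frac{2128}{3}\right) - 11580\right) = 37035 \left(\frac{2074}{3} - 11580\right) = 37035 \left(- \frac{32666}{3}\right) = -403261770$)
$f{\left(-70 \right)} - w = \left(-70\right)^{2} - -403261770 = 4900 + 403261770 = 403266670$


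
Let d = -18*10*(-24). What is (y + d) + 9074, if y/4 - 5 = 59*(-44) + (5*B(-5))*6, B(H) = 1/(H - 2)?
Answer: 21090/7 ≈ 3012.9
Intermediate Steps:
B(H) = 1/(-2 + H)
d = 4320 (d = -180*(-24) = 4320)
y = -72668/7 (y = 20 + 4*(59*(-44) + (5/(-2 - 5))*6) = 20 + 4*(-2596 + (5/(-7))*6) = 20 + 4*(-2596 + (5*(-1/7))*6) = 20 + 4*(-2596 - 5/7*6) = 20 + 4*(-2596 - 30/7) = 20 + 4*(-18202/7) = 20 - 72808/7 = -72668/7 ≈ -10381.)
(y + d) + 9074 = (-72668/7 + 4320) + 9074 = -42428/7 + 9074 = 21090/7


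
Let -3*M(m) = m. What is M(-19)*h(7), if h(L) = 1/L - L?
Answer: -304/7 ≈ -43.429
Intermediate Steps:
M(m) = -m/3
M(-19)*h(7) = (-⅓*(-19))*(1/7 - 1*7) = 19*(⅐ - 7)/3 = (19/3)*(-48/7) = -304/7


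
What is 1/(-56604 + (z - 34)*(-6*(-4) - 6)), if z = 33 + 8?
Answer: -1/56478 ≈ -1.7706e-5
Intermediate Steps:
z = 41
1/(-56604 + (z - 34)*(-6*(-4) - 6)) = 1/(-56604 + (41 - 34)*(-6*(-4) - 6)) = 1/(-56604 + 7*(24 - 6)) = 1/(-56604 + 7*18) = 1/(-56604 + 126) = 1/(-56478) = -1/56478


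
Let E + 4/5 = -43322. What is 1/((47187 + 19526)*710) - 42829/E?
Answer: 2535810384991/2565047136305 ≈ 0.98860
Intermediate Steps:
E = -216614/5 (E = -⅘ - 43322 = -216614/5 ≈ -43323.)
1/((47187 + 19526)*710) - 42829/E = 1/((47187 + 19526)*710) - 42829/(-216614/5) = (1/710)/66713 - 42829*(-5/216614) = (1/66713)*(1/710) + 214145/216614 = 1/47366230 + 214145/216614 = 2535810384991/2565047136305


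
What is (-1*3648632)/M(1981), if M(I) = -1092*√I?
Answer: 70166*√1981/41601 ≈ 75.070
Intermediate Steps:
(-1*3648632)/M(1981) = (-1*3648632)/((-1092*√1981)) = -(-70166)*√1981/41601 = 70166*√1981/41601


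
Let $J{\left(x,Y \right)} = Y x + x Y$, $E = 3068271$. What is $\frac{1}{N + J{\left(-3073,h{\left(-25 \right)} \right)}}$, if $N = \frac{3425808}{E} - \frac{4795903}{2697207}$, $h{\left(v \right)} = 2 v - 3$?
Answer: $\frac{306509704411}{99841655317031227} \approx 3.07 \cdot 10^{-6}$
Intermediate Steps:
$h{\left(v \right)} = -3 + 2 v$
$J{\left(x,Y \right)} = 2 Y x$ ($J{\left(x,Y \right)} = Y x + Y x = 2 Y x$)
$N = - \frac{202778399091}{306509704411}$ ($N = \frac{3425808}{3068271} - \frac{4795903}{2697207} = 3425808 \cdot \frac{1}{3068271} - \frac{4795903}{2697207} = \frac{1141936}{1022757} - \frac{4795903}{2697207} = - \frac{202778399091}{306509704411} \approx -0.66157$)
$\frac{1}{N + J{\left(-3073,h{\left(-25 \right)} \right)}} = \frac{1}{- \frac{202778399091}{306509704411} + 2 \left(-3 + 2 \left(-25\right)\right) \left(-3073\right)} = \frac{1}{- \frac{202778399091}{306509704411} + 2 \left(-3 - 50\right) \left(-3073\right)} = \frac{1}{- \frac{202778399091}{306509704411} + 2 \left(-53\right) \left(-3073\right)} = \frac{1}{- \frac{202778399091}{306509704411} + 325738} = \frac{1}{\frac{99841655317031227}{306509704411}} = \frac{306509704411}{99841655317031227}$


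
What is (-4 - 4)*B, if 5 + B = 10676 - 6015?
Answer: -37248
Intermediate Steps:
B = 4656 (B = -5 + (10676 - 6015) = -5 + 4661 = 4656)
(-4 - 4)*B = (-4 - 4)*4656 = -8*4656 = -37248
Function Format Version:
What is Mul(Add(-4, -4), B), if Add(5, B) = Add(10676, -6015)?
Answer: -37248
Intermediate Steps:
B = 4656 (B = Add(-5, Add(10676, -6015)) = Add(-5, 4661) = 4656)
Mul(Add(-4, -4), B) = Mul(Add(-4, -4), 4656) = Mul(-8, 4656) = -37248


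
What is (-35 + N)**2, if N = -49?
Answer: 7056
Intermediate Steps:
(-35 + N)**2 = (-35 - 49)**2 = (-84)**2 = 7056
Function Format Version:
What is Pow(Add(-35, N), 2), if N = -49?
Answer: 7056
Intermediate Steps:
Pow(Add(-35, N), 2) = Pow(Add(-35, -49), 2) = Pow(-84, 2) = 7056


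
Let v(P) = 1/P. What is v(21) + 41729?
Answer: 876310/21 ≈ 41729.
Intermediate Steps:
v(21) + 41729 = 1/21 + 41729 = 876310/21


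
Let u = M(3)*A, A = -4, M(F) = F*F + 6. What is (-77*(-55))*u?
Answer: -254100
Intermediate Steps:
M(F) = 6 + F² (M(F) = F² + 6 = 6 + F²)
u = -60 (u = (6 + 3²)*(-4) = (6 + 9)*(-4) = 15*(-4) = -60)
(-77*(-55))*u = -77*(-55)*(-60) = 4235*(-60) = -254100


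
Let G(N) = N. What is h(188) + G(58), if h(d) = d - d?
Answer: 58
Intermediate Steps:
h(d) = 0
h(188) + G(58) = 0 + 58 = 58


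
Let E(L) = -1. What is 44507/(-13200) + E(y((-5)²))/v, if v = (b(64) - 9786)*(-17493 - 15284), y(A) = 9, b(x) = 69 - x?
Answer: -14268580902559/4231812248400 ≈ -3.3717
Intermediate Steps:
v = 320591837 (v = ((69 - 1*64) - 9786)*(-17493 - 15284) = ((69 - 64) - 9786)*(-32777) = (5 - 9786)*(-32777) = -9781*(-32777) = 320591837)
44507/(-13200) + E(y((-5)²))/v = 44507/(-13200) - 1/320591837 = 44507*(-1/13200) - 1*1/320591837 = -44507/13200 - 1/320591837 = -14268580902559/4231812248400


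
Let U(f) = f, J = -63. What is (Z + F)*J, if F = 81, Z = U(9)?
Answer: -5670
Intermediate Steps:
Z = 9
(Z + F)*J = (9 + 81)*(-63) = 90*(-63) = -5670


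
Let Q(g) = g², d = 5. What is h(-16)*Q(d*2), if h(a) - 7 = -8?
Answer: -100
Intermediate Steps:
h(a) = -1 (h(a) = 7 - 8 = -1)
h(-16)*Q(d*2) = -(5*2)² = -1*10² = -1*100 = -100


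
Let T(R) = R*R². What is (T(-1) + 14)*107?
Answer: 1391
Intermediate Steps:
T(R) = R³
(T(-1) + 14)*107 = ((-1)³ + 14)*107 = (-1 + 14)*107 = 13*107 = 1391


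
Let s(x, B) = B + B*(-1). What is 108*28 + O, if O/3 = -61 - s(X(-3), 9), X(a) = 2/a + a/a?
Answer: 2841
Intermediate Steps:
X(a) = 1 + 2/a (X(a) = 2/a + 1 = 1 + 2/a)
s(x, B) = 0 (s(x, B) = B - B = 0)
O = -183 (O = 3*(-61 - 1*0) = 3*(-61 + 0) = 3*(-61) = -183)
108*28 + O = 108*28 - 183 = 3024 - 183 = 2841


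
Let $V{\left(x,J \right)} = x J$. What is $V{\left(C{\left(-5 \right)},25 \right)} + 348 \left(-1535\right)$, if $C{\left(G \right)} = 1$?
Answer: $-534155$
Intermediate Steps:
$V{\left(x,J \right)} = J x$
$V{\left(C{\left(-5 \right)},25 \right)} + 348 \left(-1535\right) = 25 \cdot 1 + 348 \left(-1535\right) = 25 - 534180 = -534155$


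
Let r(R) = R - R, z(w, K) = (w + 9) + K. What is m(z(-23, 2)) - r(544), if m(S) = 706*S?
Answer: -8472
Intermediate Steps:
z(w, K) = 9 + K + w (z(w, K) = (9 + w) + K = 9 + K + w)
r(R) = 0
m(z(-23, 2)) - r(544) = 706*(9 + 2 - 23) - 1*0 = 706*(-12) + 0 = -8472 + 0 = -8472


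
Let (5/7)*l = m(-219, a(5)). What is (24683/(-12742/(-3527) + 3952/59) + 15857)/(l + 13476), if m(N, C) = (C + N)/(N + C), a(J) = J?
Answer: 1190416662965/989947510534 ≈ 1.2025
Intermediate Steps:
m(N, C) = 1 (m(N, C) = (C + N)/(C + N) = 1)
l = 7/5 (l = (7/5)*1 = 7/5 ≈ 1.4000)
(24683/(-12742/(-3527) + 3952/59) + 15857)/(l + 13476) = (24683/(-12742/(-3527) + 3952/59) + 15857)/(7/5 + 13476) = (24683/(-12742*(-1/3527) + 3952*(1/59)) + 15857)/(67387/5) = (24683/(12742/3527 + 3952/59) + 15857)*(5/67387) = (24683/(14690482/208093) + 15857)*(5/67387) = (24683*(208093/14690482) + 15857)*(5/67387) = (5136359519/14690482 + 15857)*(5/67387) = (238083332593/14690482)*(5/67387) = 1190416662965/989947510534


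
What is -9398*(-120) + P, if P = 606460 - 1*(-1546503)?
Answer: 3280723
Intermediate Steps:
P = 2152963 (P = 606460 + 1546503 = 2152963)
-9398*(-120) + P = -9398*(-120) + 2152963 = 1127760 + 2152963 = 3280723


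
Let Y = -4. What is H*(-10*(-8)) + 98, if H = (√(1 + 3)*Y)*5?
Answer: -3102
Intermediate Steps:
H = -40 (H = (√(1 + 3)*(-4))*5 = (√4*(-4))*5 = (2*(-4))*5 = -8*5 = -40)
H*(-10*(-8)) + 98 = -(-400)*(-8) + 98 = -40*80 + 98 = -3200 + 98 = -3102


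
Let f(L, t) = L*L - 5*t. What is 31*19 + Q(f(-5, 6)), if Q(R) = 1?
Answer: 590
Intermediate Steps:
f(L, t) = L² - 5*t
31*19 + Q(f(-5, 6)) = 31*19 + 1 = 589 + 1 = 590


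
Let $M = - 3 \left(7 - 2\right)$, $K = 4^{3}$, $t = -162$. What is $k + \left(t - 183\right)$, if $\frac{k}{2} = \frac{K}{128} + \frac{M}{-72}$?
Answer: $- \frac{4123}{12} \approx -343.58$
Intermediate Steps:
$K = 64$
$M = -15$ ($M = \left(-3\right) 5 = -15$)
$k = \frac{17}{12}$ ($k = 2 \left(\frac{64}{128} - \frac{15}{-72}\right) = 2 \left(64 \cdot \frac{1}{128} - - \frac{5}{24}\right) = 2 \left(\frac{1}{2} + \frac{5}{24}\right) = 2 \cdot \frac{17}{24} = \frac{17}{12} \approx 1.4167$)
$k + \left(t - 183\right) = \frac{17}{12} - 345 = - \frac{4123}{12}$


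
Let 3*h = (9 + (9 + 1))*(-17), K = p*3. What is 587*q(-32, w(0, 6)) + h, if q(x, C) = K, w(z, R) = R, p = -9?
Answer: -47870/3 ≈ -15957.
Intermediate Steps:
K = -27 (K = -9*3 = -27)
q(x, C) = -27
h = -323/3 (h = ((9 + (9 + 1))*(-17))/3 = ((9 + 10)*(-17))/3 = (19*(-17))/3 = (⅓)*(-323) = -323/3 ≈ -107.67)
587*q(-32, w(0, 6)) + h = 587*(-27) - 323/3 = -15849 - 323/3 = -47870/3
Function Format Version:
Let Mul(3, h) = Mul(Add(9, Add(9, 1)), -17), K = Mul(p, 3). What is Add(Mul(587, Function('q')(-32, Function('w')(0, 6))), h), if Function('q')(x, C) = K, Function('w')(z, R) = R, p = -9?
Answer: Rational(-47870, 3) ≈ -15957.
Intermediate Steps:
K = -27 (K = Mul(-9, 3) = -27)
Function('q')(x, C) = -27
h = Rational(-323, 3) (h = Mul(Rational(1, 3), Mul(Add(9, Add(9, 1)), -17)) = Mul(Rational(1, 3), Mul(Add(9, 10), -17)) = Mul(Rational(1, 3), Mul(19, -17)) = Mul(Rational(1, 3), -323) = Rational(-323, 3) ≈ -107.67)
Add(Mul(587, Function('q')(-32, Function('w')(0, 6))), h) = Add(Mul(587, -27), Rational(-323, 3)) = Add(-15849, Rational(-323, 3)) = Rational(-47870, 3)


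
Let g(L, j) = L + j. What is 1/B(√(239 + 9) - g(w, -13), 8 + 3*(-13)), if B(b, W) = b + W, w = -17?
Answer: 1/247 + 2*√62/247 ≈ 0.067806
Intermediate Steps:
B(b, W) = W + b
1/B(√(239 + 9) - g(w, -13), 8 + 3*(-13)) = 1/((8 + 3*(-13)) + (√(239 + 9) - (-17 - 13))) = 1/((8 - 39) + (√248 - 1*(-30))) = 1/(-31 + (2*√62 + 30)) = 1/(-31 + (30 + 2*√62)) = 1/(-1 + 2*√62)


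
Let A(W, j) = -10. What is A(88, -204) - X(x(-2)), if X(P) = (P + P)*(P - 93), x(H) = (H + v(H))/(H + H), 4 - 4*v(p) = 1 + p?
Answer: 3175/128 ≈ 24.805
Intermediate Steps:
v(p) = ¾ - p/4 (v(p) = 1 - (1 + p)/4 = 1 + (-¼ - p/4) = ¾ - p/4)
x(H) = (¾ + 3*H/4)/(2*H) (x(H) = (H + (¾ - H/4))/(H + H) = (¾ + 3*H/4)/((2*H)) = (¾ + 3*H/4)*(1/(2*H)) = (¾ + 3*H/4)/(2*H))
X(P) = 2*P*(-93 + P) (X(P) = (2*P)*(-93 + P) = 2*P*(-93 + P))
A(88, -204) - X(x(-2)) = -10 - 2*(3/8)*(1 - 2)/(-2)*(-93 + (3/8)*(1 - 2)/(-2)) = -10 - 2*(3/8)*(-½)*(-1)*(-93 + (3/8)*(-½)*(-1)) = -10 - 2*3*(-93 + 3/16)/16 = -10 - 2*3*(-1485)/(16*16) = -10 - 1*(-4455/128) = -10 + 4455/128 = 3175/128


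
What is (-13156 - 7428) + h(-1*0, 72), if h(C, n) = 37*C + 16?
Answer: -20568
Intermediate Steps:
h(C, n) = 16 + 37*C
(-13156 - 7428) + h(-1*0, 72) = (-13156 - 7428) + (16 + 37*(-1*0)) = -20584 + (16 + 37*0) = -20584 + (16 + 0) = -20584 + 16 = -20568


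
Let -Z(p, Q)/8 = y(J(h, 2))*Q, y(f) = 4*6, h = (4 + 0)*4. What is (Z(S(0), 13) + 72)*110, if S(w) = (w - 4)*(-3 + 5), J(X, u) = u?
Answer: -266640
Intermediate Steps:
h = 16 (h = 4*4 = 16)
y(f) = 24
S(w) = -8 + 2*w (S(w) = (-4 + w)*2 = -8 + 2*w)
Z(p, Q) = -192*Q
(Z(S(0), 13) + 72)*110 = (-192*13 + 72)*110 = (-2496 + 72)*110 = -2424*110 = -266640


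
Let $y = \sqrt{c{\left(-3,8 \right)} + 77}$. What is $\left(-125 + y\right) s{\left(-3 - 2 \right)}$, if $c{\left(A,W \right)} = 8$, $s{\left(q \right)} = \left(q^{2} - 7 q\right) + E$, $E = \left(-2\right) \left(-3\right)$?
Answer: $-8250 + 66 \sqrt{85} \approx -7641.5$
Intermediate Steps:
$E = 6$
$s{\left(q \right)} = 6 + q^{2} - 7 q$ ($s{\left(q \right)} = \left(q^{2} - 7 q\right) + 6 = 6 + q^{2} - 7 q$)
$y = \sqrt{85}$ ($y = \sqrt{8 + 77} = \sqrt{85} \approx 9.2195$)
$\left(-125 + y\right) s{\left(-3 - 2 \right)} = \left(-125 + \sqrt{85}\right) \left(6 + \left(-3 - 2\right)^{2} - 7 \left(-3 - 2\right)\right) = \left(-125 + \sqrt{85}\right) \left(6 + \left(-5\right)^{2} - -35\right) = \left(-125 + \sqrt{85}\right) \left(6 + 25 + 35\right) = \left(-125 + \sqrt{85}\right) 66 = -8250 + 66 \sqrt{85}$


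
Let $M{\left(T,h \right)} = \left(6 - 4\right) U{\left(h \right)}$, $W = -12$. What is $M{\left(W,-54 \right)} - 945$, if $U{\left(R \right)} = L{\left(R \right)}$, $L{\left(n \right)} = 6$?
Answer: $-933$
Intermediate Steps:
$U{\left(R \right)} = 6$
$M{\left(T,h \right)} = 12$ ($M{\left(T,h \right)} = \left(6 - 4\right) 6 = 2 \cdot 6 = 12$)
$M{\left(W,-54 \right)} - 945 = 12 - 945 = -933$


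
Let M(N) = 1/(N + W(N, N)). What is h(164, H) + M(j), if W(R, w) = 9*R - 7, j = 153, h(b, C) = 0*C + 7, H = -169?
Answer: 10662/1523 ≈ 7.0007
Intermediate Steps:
h(b, C) = 7 (h(b, C) = 0 + 7 = 7)
W(R, w) = -7 + 9*R
M(N) = 1/(-7 + 10*N) (M(N) = 1/(N + (-7 + 9*N)) = 1/(-7 + 10*N))
h(164, H) + M(j) = 7 + 1/(-7 + 10*153) = 7 + 1/(-7 + 1530) = 7 + 1/1523 = 10662/1523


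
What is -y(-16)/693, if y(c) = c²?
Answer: -256/693 ≈ -0.36941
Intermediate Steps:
-y(-16)/693 = -1*(-16)²/693 = -1*256*(1/693) = -256*1/693 = -256/693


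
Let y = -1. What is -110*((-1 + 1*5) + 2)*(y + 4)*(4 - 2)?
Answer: -3960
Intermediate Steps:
-110*((-1 + 1*5) + 2)*(y + 4)*(4 - 2) = -110*((-1 + 1*5) + 2)*(-1 + 4)*(4 - 2) = -110*((-1 + 5) + 2)*3*2 = -110*(4 + 2)*3*2 = -110*6*3*2 = -1980*2 = -110*36 = -3960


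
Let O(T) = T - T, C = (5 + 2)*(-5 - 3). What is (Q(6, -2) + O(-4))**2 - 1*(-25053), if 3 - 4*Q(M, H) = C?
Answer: 404329/16 ≈ 25271.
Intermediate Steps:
C = -56 (C = 7*(-8) = -56)
O(T) = 0
Q(M, H) = 59/4 (Q(M, H) = 3/4 - 1/4*(-56) = 3/4 + 14 = 59/4)
(Q(6, -2) + O(-4))**2 - 1*(-25053) = (59/4 + 0)**2 - 1*(-25053) = (59/4)**2 + 25053 = 3481/16 + 25053 = 404329/16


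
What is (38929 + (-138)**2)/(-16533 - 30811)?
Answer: -57973/47344 ≈ -1.2245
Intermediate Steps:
(38929 + (-138)**2)/(-16533 - 30811) = (38929 + 19044)/(-47344) = 57973*(-1/47344) = -57973/47344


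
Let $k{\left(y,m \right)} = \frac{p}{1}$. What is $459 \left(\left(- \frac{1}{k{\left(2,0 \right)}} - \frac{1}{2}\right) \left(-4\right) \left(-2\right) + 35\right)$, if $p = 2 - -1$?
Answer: $13005$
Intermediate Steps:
$p = 3$ ($p = 2 + 1 = 3$)
$k{\left(y,m \right)} = 3$ ($k{\left(y,m \right)} = \frac{3}{1} = 3 \cdot 1 = 3$)
$459 \left(\left(- \frac{1}{k{\left(2,0 \right)}} - \frac{1}{2}\right) \left(-4\right) \left(-2\right) + 35\right) = 459 \left(\left(- \frac{1}{3} - \frac{1}{2}\right) \left(-4\right) \left(-2\right) + 35\right) = 459 \left(\left(- \frac{5}{6}\right) \left(-4\right) \left(-2\right) + 35\right) = 459 \left(\frac{10}{3} \left(-2\right) + 35\right) = 459 \left(- \frac{20}{3} + 35\right) = 459 \cdot \frac{85}{3} = 13005$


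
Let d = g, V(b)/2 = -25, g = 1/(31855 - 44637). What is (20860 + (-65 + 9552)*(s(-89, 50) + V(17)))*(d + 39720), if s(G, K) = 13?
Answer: -167622067335201/12782 ≈ -1.3114e+10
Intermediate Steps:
g = -1/12782 (g = 1/(-12782) = -1/12782 ≈ -7.8235e-5)
V(b) = -50 (V(b) = 2*(-25) = -50)
d = -1/12782 ≈ -7.8235e-5
(20860 + (-65 + 9552)*(s(-89, 50) + V(17)))*(d + 39720) = (20860 + (-65 + 9552)*(13 - 50))*(-1/12782 + 39720) = (20860 + 9487*(-37))*(507701039/12782) = (20860 - 351019)*(507701039/12782) = -330159*507701039/12782 = -167622067335201/12782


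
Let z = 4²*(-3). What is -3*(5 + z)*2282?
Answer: 294378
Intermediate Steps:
z = -48 (z = 16*(-3) = -48)
-3*(5 + z)*2282 = -3*(5 - 48)*2282 = -3*(-43)*2282 = 129*2282 = 294378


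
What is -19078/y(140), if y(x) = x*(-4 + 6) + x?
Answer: -9539/210 ≈ -45.424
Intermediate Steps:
y(x) = 3*x (y(x) = x*2 + x = 2*x + x = 3*x)
-19078/y(140) = -19078/(3*140) = -19078/420 = -19078*1/420 = -9539/210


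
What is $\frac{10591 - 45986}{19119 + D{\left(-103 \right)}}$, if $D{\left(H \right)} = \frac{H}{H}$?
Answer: $- \frac{7079}{3824} \approx -1.8512$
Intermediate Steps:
$D{\left(H \right)} = 1$
$\frac{10591 - 45986}{19119 + D{\left(-103 \right)}} = \frac{10591 - 45986}{19119 + 1} = - \frac{35395}{19120} = \left(-35395\right) \frac{1}{19120} = - \frac{7079}{3824}$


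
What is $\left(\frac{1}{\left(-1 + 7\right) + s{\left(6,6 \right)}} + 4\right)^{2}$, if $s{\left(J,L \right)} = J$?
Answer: $\frac{2401}{144} \approx 16.674$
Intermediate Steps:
$\left(\frac{1}{\left(-1 + 7\right) + s{\left(6,6 \right)}} + 4\right)^{2} = \left(\frac{1}{\left(-1 + 7\right) + 6} + 4\right)^{2} = \left(\frac{1}{6 + 6} + 4\right)^{2} = \left(\frac{1}{12} + 4\right)^{2} = \left(\frac{49}{12}\right)^{2} = \frac{2401}{144}$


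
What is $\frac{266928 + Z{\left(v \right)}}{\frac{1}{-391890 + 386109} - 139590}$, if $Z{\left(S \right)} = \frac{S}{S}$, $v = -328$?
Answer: $- \frac{1543116549}{806969791} \approx -1.9122$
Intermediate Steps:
$Z{\left(S \right)} = 1$
$\frac{266928 + Z{\left(v \right)}}{\frac{1}{-391890 + 386109} - 139590} = \frac{266928 + 1}{\frac{1}{-391890 + 386109} - 139590} = \frac{266929}{\frac{1}{-5781} - 139590} = \frac{266929}{- \frac{1}{5781} - 139590} = \frac{266929}{- \frac{806969791}{5781}} = 266929 \left(- \frac{5781}{806969791}\right) = - \frac{1543116549}{806969791}$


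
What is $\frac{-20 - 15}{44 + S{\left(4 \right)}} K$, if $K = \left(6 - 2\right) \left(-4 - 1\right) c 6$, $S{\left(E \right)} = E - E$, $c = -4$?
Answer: $- \frac{4200}{11} \approx -381.82$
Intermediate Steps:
$S{\left(E \right)} = 0$
$K = 480$ ($K = \left(6 - 2\right) \left(-4 - 1\right) \left(-4\right) 6 = 4 \left(-5\right) \left(-4\right) 6 = \left(-20\right) \left(-4\right) 6 = 80 \cdot 6 = 480$)
$\frac{-20 - 15}{44 + S{\left(4 \right)}} K = \frac{-20 - 15}{44 + 0} \cdot 480 = - \frac{35}{44} \cdot 480 = \left(-35\right) \frac{1}{44} \cdot 480 = \left(- \frac{35}{44}\right) 480 = - \frac{4200}{11}$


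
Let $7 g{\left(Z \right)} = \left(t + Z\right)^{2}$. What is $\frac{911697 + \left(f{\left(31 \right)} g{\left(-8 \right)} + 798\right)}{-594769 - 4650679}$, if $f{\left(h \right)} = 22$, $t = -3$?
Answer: $- \frac{6390127}{36718136} \approx -0.17403$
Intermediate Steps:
$g{\left(Z \right)} = \frac{\left(-3 + Z\right)^{2}}{7}$
$\frac{911697 + \left(f{\left(31 \right)} g{\left(-8 \right)} + 798\right)}{-594769 - 4650679} = \frac{911697 + \left(22 \frac{\left(-3 - 8\right)^{2}}{7} + 798\right)}{-594769 - 4650679} = \frac{911697 + \left(22 \frac{\left(-11\right)^{2}}{7} + 798\right)}{-5245448} = \left(911697 + \left(22 \cdot \frac{1}{7} \cdot 121 + 798\right)\right) \left(- \frac{1}{5245448}\right) = \left(911697 + \left(22 \cdot \frac{121}{7} + 798\right)\right) \left(- \frac{1}{5245448}\right) = \left(911697 + \left(\frac{2662}{7} + 798\right)\right) \left(- \frac{1}{5245448}\right) = \left(911697 + \frac{8248}{7}\right) \left(- \frac{1}{5245448}\right) = \frac{6390127}{7} \left(- \frac{1}{5245448}\right) = - \frac{6390127}{36718136}$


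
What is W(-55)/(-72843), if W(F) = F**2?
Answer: -3025/72843 ≈ -0.041528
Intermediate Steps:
W(-55)/(-72843) = (-55)**2/(-72843) = 3025*(-1/72843) = -3025/72843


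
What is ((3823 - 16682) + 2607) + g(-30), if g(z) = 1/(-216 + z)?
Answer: -2521993/246 ≈ -10252.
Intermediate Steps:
((3823 - 16682) + 2607) + g(-30) = ((3823 - 16682) + 2607) + 1/(-216 - 30) = (-12859 + 2607) + 1/(-246) = -10252 - 1/246 = -2521993/246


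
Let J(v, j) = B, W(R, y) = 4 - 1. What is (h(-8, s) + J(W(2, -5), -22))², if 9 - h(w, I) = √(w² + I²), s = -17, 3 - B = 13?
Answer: (1 + √353)² ≈ 391.58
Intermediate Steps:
B = -10 (B = 3 - 1*13 = 3 - 13 = -10)
W(R, y) = 3
J(v, j) = -10
h(w, I) = 9 - √(I² + w²) (h(w, I) = 9 - √(w² + I²) = 9 - √(I² + w²))
(h(-8, s) + J(W(2, -5), -22))² = ((9 - √((-17)² + (-8)²)) - 10)² = ((9 - √(289 + 64)) - 10)² = ((9 - √353) - 10)² = (-1 - √353)²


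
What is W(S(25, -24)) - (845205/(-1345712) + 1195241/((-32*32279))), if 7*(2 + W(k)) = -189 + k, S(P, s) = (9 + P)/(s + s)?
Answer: -49835435502551/1824405981216 ≈ -27.316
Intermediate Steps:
S(P, s) = (9 + P)/(2*s) (S(P, s) = (9 + P)/((2*s)) = (9 + P)*(1/(2*s)) = (9 + P)/(2*s))
W(k) = -29 + k/7 (W(k) = -2 + (-189 + k)/7 = -2 + (-27 + k/7) = -29 + k/7)
W(S(25, -24)) - (845205/(-1345712) + 1195241/((-32*32279))) = (-29 + ((1/2)*(9 + 25)/(-24))/7) - (845205/(-1345712) + 1195241/((-32*32279))) = (-29 + ((1/2)*(-1/24)*34)/7) - (845205*(-1/1345712) + 1195241/(-1032928)) = (-29 + (1/7)*(-17/24)) - (-845205/1345712 + 1195241*(-1/1032928)) = (-29 - 17/168) - (-845205/1345712 - 1195241/1032928) = -4889/168 - 1*(-155092879177/86876475296) = -4889/168 + 155092879177/86876475296 = -49835435502551/1824405981216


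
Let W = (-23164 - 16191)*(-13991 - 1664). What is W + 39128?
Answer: 616141653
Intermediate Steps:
W = 616102525 (W = -39355*(-15655) = 616102525)
W + 39128 = 616102525 + 39128 = 616141653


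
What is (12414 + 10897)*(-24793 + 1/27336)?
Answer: -15798830871017/27336 ≈ -5.7795e+8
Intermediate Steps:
(12414 + 10897)*(-24793 + 1/27336) = 23311*(-24793 + 1/27336) = 23311*(-677741447/27336) = -15798830871017/27336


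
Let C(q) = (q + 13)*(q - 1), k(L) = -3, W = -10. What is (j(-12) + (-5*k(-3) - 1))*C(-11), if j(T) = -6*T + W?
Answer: -1824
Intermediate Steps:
C(q) = (-1 + q)*(13 + q) (C(q) = (13 + q)*(-1 + q) = (-1 + q)*(13 + q))
j(T) = -10 - 6*T (j(T) = -6*T - 10 = -10 - 6*T)
(j(-12) + (-5*k(-3) - 1))*C(-11) = ((-10 - 6*(-12)) + (-5*(-3) - 1))*(-13 + (-11)**2 + 12*(-11)) = ((-10 + 72) + (15 - 1))*(-13 + 121 - 132) = (62 + 14)*(-24) = 76*(-24) = -1824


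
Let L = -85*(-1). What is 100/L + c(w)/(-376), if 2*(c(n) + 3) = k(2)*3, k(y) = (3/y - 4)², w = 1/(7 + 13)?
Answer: 59293/51136 ≈ 1.1595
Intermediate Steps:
L = 85
w = 1/20 ≈ 0.050000
k(y) = (-4 + 3/y)²
c(n) = 51/8 (c(n) = -3 + (((-3 + 4*2)²/2²)*3)/2 = -3 + (((-3 + 8)²/4)*3)/2 = -3 + (((¼)*5²)*3)/2 = -3 + (((¼)*25)*3)/2 = -3 + ((25/4)*3)/2 = -3 + (½)*(75/4) = -3 + 75/8 = 51/8)
100/L + c(w)/(-376) = 100/85 + (51/8)/(-376) = 100*(1/85) + (51/8)*(-1/376) = 20/17 - 51/3008 = 59293/51136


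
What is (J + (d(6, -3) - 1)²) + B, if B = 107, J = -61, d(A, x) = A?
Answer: 71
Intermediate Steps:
(J + (d(6, -3) - 1)²) + B = (-61 + (6 - 1)²) + 107 = (-61 + 5²) + 107 = (-61 + 25) + 107 = -36 + 107 = 71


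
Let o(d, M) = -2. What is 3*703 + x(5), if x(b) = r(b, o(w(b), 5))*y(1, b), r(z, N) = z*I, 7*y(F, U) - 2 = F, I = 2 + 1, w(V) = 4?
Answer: 14808/7 ≈ 2115.4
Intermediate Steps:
I = 3
y(F, U) = 2/7 + F/7
r(z, N) = 3*z (r(z, N) = z*3 = 3*z)
x(b) = 9*b/7 (x(b) = (3*b)*(2/7 + (⅐)*1) = (3*b)*(2/7 + ⅐) = (3*b)*(3/7) = 9*b/7)
3*703 + x(5) = 3*703 + (9/7)*5 = 2109 + 45/7 = 14808/7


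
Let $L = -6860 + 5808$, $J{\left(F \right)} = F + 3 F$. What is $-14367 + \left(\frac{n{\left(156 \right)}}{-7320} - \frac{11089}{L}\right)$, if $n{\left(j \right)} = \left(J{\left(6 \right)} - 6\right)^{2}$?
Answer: $- \frac{4606427677}{320860} \approx -14357.0$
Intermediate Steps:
$J{\left(F \right)} = 4 F$
$n{\left(j \right)} = 324$ ($n{\left(j \right)} = \left(4 \cdot 6 - 6\right)^{2} = \left(24 - 6\right)^{2} = 18^{2} = 324$)
$L = -1052$
$-14367 + \left(\frac{n{\left(156 \right)}}{-7320} - \frac{11089}{L}\right) = -14367 + \left(\frac{324}{-7320} - \frac{11089}{-1052}\right) = -14367 + \left(324 \left(- \frac{1}{7320}\right) - - \frac{11089}{1052}\right) = -14367 + \left(- \frac{27}{610} + \frac{11089}{1052}\right) = -14367 + \frac{3367943}{320860} = - \frac{4606427677}{320860}$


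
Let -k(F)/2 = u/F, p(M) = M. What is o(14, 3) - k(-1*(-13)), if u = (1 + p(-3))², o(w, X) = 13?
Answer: 177/13 ≈ 13.615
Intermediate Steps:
u = 4 (u = (1 - 3)² = (-2)² = 4)
k(F) = -8/F
o(14, 3) - k(-1*(-13)) = 13 - (-8)/((-1*(-13))) = 13 - (-8)/13 = 13 - 1*(-8/13) = 13 + 8/13 = 177/13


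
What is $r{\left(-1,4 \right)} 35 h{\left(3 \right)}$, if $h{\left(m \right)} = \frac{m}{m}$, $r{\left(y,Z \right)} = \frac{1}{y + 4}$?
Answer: $\frac{35}{3} \approx 11.667$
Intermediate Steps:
$r{\left(y,Z \right)} = \frac{1}{4 + y}$
$h{\left(m \right)} = 1$
$r{\left(-1,4 \right)} 35 h{\left(3 \right)} = \frac{1}{4 - 1} \cdot 35 \cdot 1 = \frac{1}{3} \cdot 35 \cdot 1 = \frac{35}{3} \cdot 1 = \frac{35}{3}$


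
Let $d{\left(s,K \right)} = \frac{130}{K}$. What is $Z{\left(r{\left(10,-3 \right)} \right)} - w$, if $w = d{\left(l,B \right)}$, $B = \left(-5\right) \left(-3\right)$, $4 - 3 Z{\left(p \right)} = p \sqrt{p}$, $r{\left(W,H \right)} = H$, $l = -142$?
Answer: $- \frac{22}{3} + i \sqrt{3} \approx -7.3333 + 1.732 i$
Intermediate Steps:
$Z{\left(p \right)} = \frac{4}{3} - \frac{p^{\frac{3}{2}}}{3}$ ($Z{\left(p \right)} = \frac{4}{3} - \frac{p \sqrt{p}}{3} = \frac{4}{3} - \frac{p^{\frac{3}{2}}}{3}$)
$B = 15$
$w = \frac{26}{3}$ ($w = \frac{130}{15} = 130 \cdot \frac{1}{15} = \frac{26}{3} \approx 8.6667$)
$Z{\left(r{\left(10,-3 \right)} \right)} - w = \left(\frac{4}{3} - \frac{\left(-3\right)^{\frac{3}{2}}}{3}\right) - \frac{26}{3} = \left(\frac{4}{3} - \frac{\left(-3\right) i \sqrt{3}}{3}\right) - \frac{26}{3} = \left(\frac{4}{3} + i \sqrt{3}\right) - \frac{26}{3} = - \frac{22}{3} + i \sqrt{3}$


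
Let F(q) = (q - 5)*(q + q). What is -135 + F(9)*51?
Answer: 3537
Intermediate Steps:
F(q) = 2*q*(-5 + q) (F(q) = (-5 + q)*(2*q) = 2*q*(-5 + q))
-135 + F(9)*51 = -135 + (2*9*(-5 + 9))*51 = -135 + (2*9*4)*51 = -135 + 72*51 = -135 + 3672 = 3537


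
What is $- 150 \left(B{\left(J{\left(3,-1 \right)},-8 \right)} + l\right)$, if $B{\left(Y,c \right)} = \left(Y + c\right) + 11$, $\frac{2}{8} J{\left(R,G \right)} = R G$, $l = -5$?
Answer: $2100$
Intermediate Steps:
$J{\left(R,G \right)} = 4 G R$ ($J{\left(R,G \right)} = 4 R G = 4 G R$)
$B{\left(Y,c \right)} = 11 + Y + c$
$- 150 \left(B{\left(J{\left(3,-1 \right)},-8 \right)} + l\right) = - 150 \left(\left(11 + 4 \left(-1\right) 3 - 8\right) - 5\right) = - 150 \left(\left(11 - 12 - 8\right) - 5\right) = - 150 \left(-9 - 5\right) = \left(-150\right) \left(-14\right) = 2100$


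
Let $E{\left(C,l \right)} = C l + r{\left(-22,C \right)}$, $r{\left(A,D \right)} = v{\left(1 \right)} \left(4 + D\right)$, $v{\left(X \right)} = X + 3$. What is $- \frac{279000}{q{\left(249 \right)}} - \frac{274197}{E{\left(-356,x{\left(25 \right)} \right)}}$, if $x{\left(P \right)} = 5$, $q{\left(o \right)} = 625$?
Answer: $- \frac{5744631}{15940} \approx -360.39$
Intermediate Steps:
$v{\left(X \right)} = 3 + X$
$r{\left(A,D \right)} = 16 + 4 D$ ($r{\left(A,D \right)} = \left(3 + 1\right) \left(4 + D\right) = 4 \left(4 + D\right) = 16 + 4 D$)
$E{\left(C,l \right)} = 16 + 4 C + C l$ ($E{\left(C,l \right)} = C l + \left(16 + 4 C\right) = 16 + 4 C + C l$)
$- \frac{279000}{q{\left(249 \right)}} - \frac{274197}{E{\left(-356,x{\left(25 \right)} \right)}} = - \frac{279000}{625} - \frac{274197}{16 + 4 \left(-356\right) - 1780} = \left(-279000\right) \frac{1}{625} - \frac{274197}{16 - 1424 - 1780} = - \frac{2232}{5} - \frac{274197}{-3188} = - \frac{2232}{5} - - \frac{274197}{3188} = - \frac{2232}{5} + \frac{274197}{3188} = - \frac{5744631}{15940}$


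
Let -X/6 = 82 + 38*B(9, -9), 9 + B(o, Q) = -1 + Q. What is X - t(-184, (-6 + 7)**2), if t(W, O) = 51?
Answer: 3789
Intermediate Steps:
B(o, Q) = -10 + Q (B(o, Q) = -9 + (-1 + Q) = -10 + Q)
X = 3840 (X = -6*(82 + 38*(-10 - 9)) = -6*(82 + 38*(-19)) = -6*(82 - 722) = -6*(-640) = 3840)
X - t(-184, (-6 + 7)**2) = 3840 - 1*51 = 3840 - 51 = 3789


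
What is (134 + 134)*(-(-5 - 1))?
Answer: 1608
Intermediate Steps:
(134 + 134)*(-(-5 - 1)) = 268*(-1*(-6)) = 268*6 = 1608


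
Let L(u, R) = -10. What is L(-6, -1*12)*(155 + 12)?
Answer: -1670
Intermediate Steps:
L(-6, -1*12)*(155 + 12) = -10*(155 + 12) = -10*167 = -1670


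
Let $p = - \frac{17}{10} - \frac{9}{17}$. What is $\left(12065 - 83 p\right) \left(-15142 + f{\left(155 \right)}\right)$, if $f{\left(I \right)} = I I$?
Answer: $\frac{18498909681}{170} \approx 1.0882 \cdot 10^{8}$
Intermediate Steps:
$f{\left(I \right)} = I^{2}$
$p = - \frac{379}{170}$ ($p = \left(-17\right) \frac{1}{10} - \frac{9}{17} = - \frac{17}{10} - \frac{9}{17} = - \frac{379}{170} \approx -2.2294$)
$\left(12065 - 83 p\right) \left(-15142 + f{\left(155 \right)}\right) = \left(12065 - - \frac{31457}{170}\right) \left(-15142 + 155^{2}\right) = \left(12065 + \frac{31457}{170}\right) \left(-15142 + 24025\right) = \frac{2082507}{170} \cdot 8883 = \frac{18498909681}{170}$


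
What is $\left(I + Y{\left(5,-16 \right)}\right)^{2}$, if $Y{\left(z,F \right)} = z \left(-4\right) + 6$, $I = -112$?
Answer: $15876$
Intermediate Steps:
$Y{\left(z,F \right)} = 6 - 4 z$ ($Y{\left(z,F \right)} = - 4 z + 6 = 6 - 4 z$)
$\left(I + Y{\left(5,-16 \right)}\right)^{2} = \left(-112 + \left(6 - 20\right)\right)^{2} = \left(-112 - 14\right)^{2} = \left(-126\right)^{2} = 15876$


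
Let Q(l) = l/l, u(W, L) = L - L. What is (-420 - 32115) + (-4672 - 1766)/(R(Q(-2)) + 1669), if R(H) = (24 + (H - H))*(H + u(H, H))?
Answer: -55088193/1693 ≈ -32539.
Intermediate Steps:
u(W, L) = 0
Q(l) = 1
R(H) = 24*H (R(H) = (24 + (H - H))*(H + 0) = (24 + 0)*H = 24*H)
(-420 - 32115) + (-4672 - 1766)/(R(Q(-2)) + 1669) = (-420 - 32115) + (-4672 - 1766)/(24*1 + 1669) = -32535 - 6438/(24 + 1669) = -32535 - 6438/1693 = -55088193/1693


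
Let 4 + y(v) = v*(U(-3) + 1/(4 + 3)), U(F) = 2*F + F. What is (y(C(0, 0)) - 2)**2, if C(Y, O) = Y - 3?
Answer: 20736/49 ≈ 423.18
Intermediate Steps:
C(Y, O) = -3 + Y
U(F) = 3*F
y(v) = -4 - 62*v/7 (y(v) = -4 + v*(3*(-3) + 1/(4 + 3)) = -4 + v*(-9 + 1/7) = -4 + v*(-62/7) = -4 - 62*v/7)
(y(C(0, 0)) - 2)**2 = ((-4 - 62*(-3 + 0)/7) - 2)**2 = ((-4 - 62/7*(-3)) - 2)**2 = ((-4 + 186/7) - 2)**2 = (158/7 - 2)**2 = (144/7)**2 = 20736/49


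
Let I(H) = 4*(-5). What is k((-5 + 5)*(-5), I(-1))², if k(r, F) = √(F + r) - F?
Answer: 380 + 80*I*√5 ≈ 380.0 + 178.89*I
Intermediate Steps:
I(H) = -20
k((-5 + 5)*(-5), I(-1))² = (√(-20 + (-5 + 5)*(-5)) - 1*(-20))² = (√(-20 + 0*(-5)) + 20)² = (√(-20 + 0) + 20)² = (√(-20) + 20)² = (2*I*√5 + 20)² = (20 + 2*I*√5)²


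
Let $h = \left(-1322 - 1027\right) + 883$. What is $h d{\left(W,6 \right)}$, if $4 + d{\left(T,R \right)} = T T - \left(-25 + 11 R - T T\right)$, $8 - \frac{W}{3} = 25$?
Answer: $-7560162$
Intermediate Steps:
$W = -51$ ($W = 24 - 75 = -51$)
$h = -1466$ ($h = \left(-1322 - 1027\right) + 883 = -2349 + 883 = -1466$)
$d{\left(T,R \right)} = 21 - 11 R + 2 T^{2}$ ($d{\left(T,R \right)} = -4 - \left(-25 + 11 R - 2 T T\right) = -4 - \left(-25 - 2 T^{2} + 11 R\right) = -4 + \left(T^{2} + \left(25 + T^{2} - 11 R\right)\right) = -4 + \left(25 - 11 R + 2 T^{2}\right) = 21 - 11 R + 2 T^{2}$)
$h d{\left(W,6 \right)} = - 1466 \left(21 - 66 + 2 \left(-51\right)^{2}\right) = - 1466 \left(21 - 66 + 2 \cdot 2601\right) = - 1466 \left(21 - 66 + 5202\right) = \left(-1466\right) 5157 = -7560162$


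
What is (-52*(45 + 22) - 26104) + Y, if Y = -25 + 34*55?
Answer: -27743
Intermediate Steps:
Y = 1845 (Y = -25 + 1870 = 1845)
(-52*(45 + 22) - 26104) + Y = (-52*(45 + 22) - 26104) + 1845 = (-52*67 - 26104) + 1845 = (-3484 - 26104) + 1845 = -29588 + 1845 = -27743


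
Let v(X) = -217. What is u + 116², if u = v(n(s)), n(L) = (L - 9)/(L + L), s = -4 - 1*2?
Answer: 13239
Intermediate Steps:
s = -6 (s = -4 - 2 = -6)
n(L) = (-9 + L)/(2*L) (n(L) = (-9 + L)/((2*L)) = (-9 + L)*(1/(2*L)) = (-9 + L)/(2*L))
u = -217
u + 116² = -217 + 116² = -217 + 13456 = 13239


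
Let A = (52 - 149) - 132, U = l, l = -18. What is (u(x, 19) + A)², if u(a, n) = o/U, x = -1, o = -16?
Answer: 4214809/81 ≈ 52035.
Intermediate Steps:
U = -18
A = -229 (A = -97 - 132 = -229)
u(a, n) = 8/9 (u(a, n) = -16/(-18) = -16*(-1/18) = 8/9)
(u(x, 19) + A)² = (8/9 - 229)² = (-2053/9)² = 4214809/81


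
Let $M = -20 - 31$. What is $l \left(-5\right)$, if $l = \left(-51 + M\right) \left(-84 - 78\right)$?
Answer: $-82620$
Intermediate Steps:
$M = -51$ ($M = -20 - 31 = -51$)
$l = 16524$ ($l = \left(-51 - 51\right) \left(-84 - 78\right) = \left(-102\right) \left(-162\right) = 16524$)
$l \left(-5\right) = 16524 \left(-5\right) = -82620$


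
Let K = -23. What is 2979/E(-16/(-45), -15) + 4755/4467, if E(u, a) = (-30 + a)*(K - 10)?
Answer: 754384/245685 ≈ 3.0705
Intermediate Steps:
E(u, a) = 990 - 33*a (E(u, a) = (-30 + a)*(-23 - 10) = (-30 + a)*(-33) = 990 - 33*a)
2979/E(-16/(-45), -15) + 4755/4467 = 2979/(990 - 33*(-15)) + 4755/4467 = 2979/(990 + 495) + 4755*(1/4467) = 2979/1485 + 1585/1489 = 2979*(1/1485) + 1585/1489 = 331/165 + 1585/1489 = 754384/245685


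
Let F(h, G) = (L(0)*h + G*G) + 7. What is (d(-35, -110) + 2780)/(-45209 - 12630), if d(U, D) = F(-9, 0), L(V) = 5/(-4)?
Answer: -11193/231356 ≈ -0.048380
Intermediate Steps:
L(V) = -5/4 (L(V) = 5*(-1/4) = -5/4)
F(h, G) = 7 + G**2 - 5*h/4 (F(h, G) = (-5*h/4 + G*G) + 7 = (-5*h/4 + G**2) + 7 = (G**2 - 5*h/4) + 7 = 7 + G**2 - 5*h/4)
d(U, D) = 73/4 (d(U, D) = 7 + 0**2 - 5/4*(-9) = 7 + 0 + 45/4 = 73/4)
(d(-35, -110) + 2780)/(-45209 - 12630) = (73/4 + 2780)/(-45209 - 12630) = (11193/4)/(-57839) = (11193/4)*(-1/57839) = -11193/231356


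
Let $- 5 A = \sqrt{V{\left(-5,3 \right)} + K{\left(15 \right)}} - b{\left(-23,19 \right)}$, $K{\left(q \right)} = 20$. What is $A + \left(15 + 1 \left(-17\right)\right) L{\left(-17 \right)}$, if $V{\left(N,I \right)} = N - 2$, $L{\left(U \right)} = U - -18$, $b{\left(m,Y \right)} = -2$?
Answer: $- \frac{12}{5} - \frac{\sqrt{13}}{5} \approx -3.1211$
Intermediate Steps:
$L{\left(U \right)} = 18 + U$ ($L{\left(U \right)} = U + 18 = 18 + U$)
$V{\left(N,I \right)} = -2 + N$
$A = - \frac{2}{5} - \frac{\sqrt{13}}{5}$ ($A = - \frac{\sqrt{\left(-2 - 5\right) + 20} - -2}{5} = - \frac{\sqrt{-7 + 20} + 2}{5} = - \frac{\sqrt{13} + 2}{5} = - \frac{2 + \sqrt{13}}{5} = - \frac{2}{5} - \frac{\sqrt{13}}{5} \approx -1.1211$)
$A + \left(15 + 1 \left(-17\right)\right) L{\left(-17 \right)} = \left(- \frac{2}{5} - \frac{\sqrt{13}}{5}\right) + \left(15 + 1 \left(-17\right)\right) \left(18 - 17\right) = \left(- \frac{2}{5} - \frac{\sqrt{13}}{5}\right) + \left(15 - 17\right) 1 = \left(- \frac{2}{5} - \frac{\sqrt{13}}{5}\right) - 2 = - \frac{12}{5} - \frac{\sqrt{13}}{5}$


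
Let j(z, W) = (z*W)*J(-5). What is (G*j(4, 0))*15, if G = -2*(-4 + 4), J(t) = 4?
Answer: 0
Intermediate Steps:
j(z, W) = 4*W*z (j(z, W) = (z*W)*4 = (W*z)*4 = 4*W*z)
G = 0 (G = -2*0 = 0)
(G*j(4, 0))*15 = (0*(4*0*4))*15 = (0*0)*15 = 0*15 = 0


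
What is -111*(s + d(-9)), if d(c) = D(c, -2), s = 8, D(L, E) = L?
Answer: 111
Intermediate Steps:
d(c) = c
-111*(s + d(-9)) = -111*(8 - 9) = -111*(-1) = 111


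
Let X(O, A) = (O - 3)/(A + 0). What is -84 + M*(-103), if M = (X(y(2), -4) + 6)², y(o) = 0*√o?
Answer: -76431/16 ≈ -4776.9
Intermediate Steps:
y(o) = 0
X(O, A) = (-3 + O)/A
M = 729/16 (M = ((-3 + 0)/(-4) + 6)² = (-¼*(-3) + 6)² = (¾ + 6)² = (27/4)² = 729/16 ≈ 45.563)
-84 + M*(-103) = -84 + (729/16)*(-103) = -84 - 75087/16 = -76431/16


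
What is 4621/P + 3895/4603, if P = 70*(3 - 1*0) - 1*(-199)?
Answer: 22863518/1882627 ≈ 12.144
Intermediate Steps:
P = 409 (P = 70*(3 + 0) + 199 = 70*3 + 199 = 210 + 199 = 409)
4621/P + 3895/4603 = 4621/409 + 3895/4603 = 22863518/1882627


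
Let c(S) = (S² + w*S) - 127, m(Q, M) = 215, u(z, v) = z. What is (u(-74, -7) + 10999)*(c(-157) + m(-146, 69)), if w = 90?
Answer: 115881475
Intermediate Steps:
c(S) = -127 + S² + 90*S (c(S) = (S² + 90*S) - 127 = -127 + S² + 90*S)
(u(-74, -7) + 10999)*(c(-157) + m(-146, 69)) = (-74 + 10999)*((-127 + (-157)² + 90*(-157)) + 215) = 10925*((-127 + 24649 - 14130) + 215) = 10925*(10392 + 215) = 10925*10607 = 115881475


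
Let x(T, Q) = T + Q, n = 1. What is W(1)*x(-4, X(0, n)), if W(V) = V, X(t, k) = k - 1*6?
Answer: -9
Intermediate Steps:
X(t, k) = -6 + k (X(t, k) = k - 6 = -6 + k)
x(T, Q) = Q + T
W(1)*x(-4, X(0, n)) = 1*((-6 + 1) - 4) = 1*(-5 - 4) = 1*(-9) = -9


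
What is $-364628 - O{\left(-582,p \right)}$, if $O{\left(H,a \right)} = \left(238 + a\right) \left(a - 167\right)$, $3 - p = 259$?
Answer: $-372242$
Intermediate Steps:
$p = -256$ ($p = 3 - 259 = -256$)
$O{\left(H,a \right)} = \left(-167 + a\right) \left(238 + a\right)$ ($O{\left(H,a \right)} = \left(238 + a\right) \left(-167 + a\right) = \left(-167 + a\right) \left(238 + a\right)$)
$-364628 - O{\left(-582,p \right)} = -364628 - \left(-39746 + \left(-256\right)^{2} + 71 \left(-256\right)\right) = -364628 - \left(-39746 + 65536 - 18176\right) = -364628 - 7614 = -372242$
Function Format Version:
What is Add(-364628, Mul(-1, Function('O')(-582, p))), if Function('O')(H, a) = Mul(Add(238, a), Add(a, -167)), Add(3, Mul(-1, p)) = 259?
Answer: -372242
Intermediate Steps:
p = -256 (p = Add(3, Mul(-1, 259)) = Add(3, -259) = -256)
Function('O')(H, a) = Mul(Add(-167, a), Add(238, a)) (Function('O')(H, a) = Mul(Add(238, a), Add(-167, a)) = Mul(Add(-167, a), Add(238, a)))
Add(-364628, Mul(-1, Function('O')(-582, p))) = Add(-364628, Mul(-1, Add(-39746, Pow(-256, 2), Mul(71, -256)))) = Add(-364628, Mul(-1, Add(-39746, 65536, -18176))) = Add(-364628, Mul(-1, 7614)) = Add(-364628, -7614) = -372242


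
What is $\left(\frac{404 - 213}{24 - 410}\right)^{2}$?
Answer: $\frac{36481}{148996} \approx 0.24485$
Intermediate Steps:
$\left(\frac{404 - 213}{24 - 410}\right)^{2} = \left(\frac{191}{-386}\right)^{2} = \left(191 \left(- \frac{1}{386}\right)\right)^{2} = \left(- \frac{191}{386}\right)^{2} = \frac{36481}{148996}$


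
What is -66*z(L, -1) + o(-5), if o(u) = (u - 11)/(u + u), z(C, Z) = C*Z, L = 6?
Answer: 1988/5 ≈ 397.60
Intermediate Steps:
o(u) = (-11 + u)/(2*u) (o(u) = (-11 + u)/((2*u)) = (-11 + u)*(1/(2*u)) = (-11 + u)/(2*u))
-66*z(L, -1) + o(-5) = -396*(-1) + (½)*(-11 - 5)/(-5) = -66*(-6) + (½)*(-⅕)*(-16) = 396 + 8/5 = 1988/5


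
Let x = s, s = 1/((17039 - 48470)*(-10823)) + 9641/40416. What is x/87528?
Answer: 17352663341/6367139818422016 ≈ 2.7253e-6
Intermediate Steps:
s = 364405930161/1527624716512 (s = -1/10823/(-31431) + 9641*(1/40416) = -1/31431*(-1/10823) + 9641/40416 = 1/340177713 + 9641/40416 = 364405930161/1527624716512 ≈ 0.23854)
x = 364405930161/1527624716512 ≈ 0.23854
x/87528 = (364405930161/1527624716512)/87528 = (364405930161/1527624716512)*(1/87528) = 17352663341/6367139818422016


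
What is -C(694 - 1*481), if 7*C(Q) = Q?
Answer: -213/7 ≈ -30.429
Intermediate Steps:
C(Q) = Q/7
-C(694 - 1*481) = -(694 - 1*481)/7 = -(694 - 481)/7 = -213/7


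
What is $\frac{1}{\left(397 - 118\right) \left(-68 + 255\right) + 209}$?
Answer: $\frac{1}{52382} \approx 1.9091 \cdot 10^{-5}$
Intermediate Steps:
$\frac{1}{\left(397 - 118\right) \left(-68 + 255\right) + 209} = \frac{1}{279 \cdot 187 + 209} = \frac{1}{52173 + 209} = \frac{1}{52382}$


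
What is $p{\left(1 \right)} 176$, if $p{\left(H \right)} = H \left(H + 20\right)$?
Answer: $3696$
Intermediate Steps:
$p{\left(H \right)} = H \left(20 + H\right)$
$p{\left(1 \right)} 176 = 1 \left(20 + 1\right) 176 = 1 \cdot 21 \cdot 176 = 21 \cdot 176 = 3696$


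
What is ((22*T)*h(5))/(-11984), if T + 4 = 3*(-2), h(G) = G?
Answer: 275/2996 ≈ 0.091789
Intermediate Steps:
T = -10 (T = -4 + 3*(-2) = -4 - 6 = -10)
((22*T)*h(5))/(-11984) = ((22*(-10))*5)/(-11984) = -220*5*(-1/11984) = -1100*(-1/11984) = 275/2996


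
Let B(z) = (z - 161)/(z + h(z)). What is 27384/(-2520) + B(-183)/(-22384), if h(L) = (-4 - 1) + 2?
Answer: -9425601/867380 ≈ -10.867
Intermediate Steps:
h(L) = -3 (h(L) = -5 + 2 = -3)
B(z) = (-161 + z)/(-3 + z) (B(z) = (z - 161)/(z - 3) = (-161 + z)/(-3 + z))
27384/(-2520) + B(-183)/(-22384) = 27384/(-2520) + ((-161 - 183)/(-3 - 183))/(-22384) = 27384*(-1/2520) + (-344/(-186))*(-1/22384) = -163/15 - 1/186*(-344)*(-1/22384) = -163/15 + (172/93)*(-1/22384) = -163/15 - 43/520428 = -9425601/867380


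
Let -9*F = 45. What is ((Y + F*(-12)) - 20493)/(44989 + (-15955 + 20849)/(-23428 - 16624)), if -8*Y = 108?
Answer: -409461609/900947267 ≈ -0.45448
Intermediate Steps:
Y = -27/2 (Y = -⅛*108 = -27/2 ≈ -13.500)
F = -5 (F = -⅑*45 = -5)
((Y + F*(-12)) - 20493)/(44989 + (-15955 + 20849)/(-23428 - 16624)) = ((-27/2 - 5*(-12)) - 20493)/(44989 + (-15955 + 20849)/(-23428 - 16624)) = ((-27/2 + 60) - 20493)/(44989 + 4894/(-40052)) = (93/2 - 20493)/(44989 + 4894*(-1/40052)) = -40893/(2*(44989 - 2447/20026)) = -40893/(2*900947267/20026) = -40893/2*20026/900947267 = -409461609/900947267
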